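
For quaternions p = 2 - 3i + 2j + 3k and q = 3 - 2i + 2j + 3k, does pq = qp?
No: pq = -13 - 13i + 13j + 13k ≠ -13 - 13i + 7j + 17k = qp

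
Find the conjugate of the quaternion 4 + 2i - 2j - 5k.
4 - 2i + 2j + 5k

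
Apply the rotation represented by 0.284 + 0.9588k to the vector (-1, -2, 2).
(1.928, 1.133, 2)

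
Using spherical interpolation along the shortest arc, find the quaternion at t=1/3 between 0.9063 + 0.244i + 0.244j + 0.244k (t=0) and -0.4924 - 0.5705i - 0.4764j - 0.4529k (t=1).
0.8007 + 0.3703i + 0.3371j + 0.3288k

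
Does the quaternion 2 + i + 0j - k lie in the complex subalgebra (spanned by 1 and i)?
No. The quaternion 2 + i - k has j-coefficient y = 0 and k-coefficient z = -1, not both zero, so it does not lie in the complex subalgebra spanned by 1 and i.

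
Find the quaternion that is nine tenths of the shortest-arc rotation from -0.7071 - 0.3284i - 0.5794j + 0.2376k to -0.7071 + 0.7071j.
-0.7946 - 0.0486i + 0.6041j + 0.0352k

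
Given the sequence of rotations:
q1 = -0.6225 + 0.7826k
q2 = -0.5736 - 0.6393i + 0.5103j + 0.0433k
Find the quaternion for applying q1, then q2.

q2 · q1 = 0.3232 + 0.7973i + 0.1827j - 0.4759k
0.3232 + 0.7973i + 0.1827j - 0.4759k


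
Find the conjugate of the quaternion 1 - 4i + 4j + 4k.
1 + 4i - 4j - 4k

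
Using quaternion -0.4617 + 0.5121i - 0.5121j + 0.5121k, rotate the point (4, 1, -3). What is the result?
(-3.24, -3.884, -0.644)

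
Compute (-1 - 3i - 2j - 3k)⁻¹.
-0.0435 + 0.1304i + 0.087j + 0.1304k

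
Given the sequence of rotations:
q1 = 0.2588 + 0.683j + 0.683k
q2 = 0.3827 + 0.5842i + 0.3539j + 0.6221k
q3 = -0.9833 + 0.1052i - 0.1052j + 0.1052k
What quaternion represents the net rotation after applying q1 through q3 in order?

q2 · q1 = -0.5676 - 0.032i - 0.046j + 0.8214k
q3 · q2 · q1 = 0.4702 - 0.1098i + 0.0152j - 0.8756k
0.4702 - 0.1098i + 0.0152j - 0.8756k


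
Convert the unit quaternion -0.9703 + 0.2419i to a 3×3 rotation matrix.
[[1, 0, 0], [0, 0.883, 0.4694], [0, -0.4694, 0.883]]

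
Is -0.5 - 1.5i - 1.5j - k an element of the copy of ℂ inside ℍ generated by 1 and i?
No. The quaternion -0.5 - 1.5i - 1.5j - k has j-coefficient y = -1.5 and k-coefficient z = -1, not both zero, so it does not lie in the complex subalgebra spanned by 1 and i.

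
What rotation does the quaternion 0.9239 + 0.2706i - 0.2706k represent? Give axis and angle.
axis = (√2/2, 0, -√2/2), θ = π/4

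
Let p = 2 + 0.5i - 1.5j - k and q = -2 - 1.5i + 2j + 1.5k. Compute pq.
1.25 - 4.25i + 7.75j + 3.75k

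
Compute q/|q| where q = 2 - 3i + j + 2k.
0.4714 - 0.7071i + 0.2357j + 0.4714k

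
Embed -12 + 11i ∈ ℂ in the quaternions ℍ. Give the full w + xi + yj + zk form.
-12 + 11i + 0j + 0k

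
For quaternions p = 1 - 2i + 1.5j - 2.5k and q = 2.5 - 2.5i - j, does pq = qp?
No: pq = -1 - 10i + 9j - 0.5k ≠ -1 - 5i - 3.5j - 12k = qp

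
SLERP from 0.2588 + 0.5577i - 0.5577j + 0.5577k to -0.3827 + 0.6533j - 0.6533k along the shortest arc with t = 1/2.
0.3355 + 0.2917i - 0.6334j + 0.6334k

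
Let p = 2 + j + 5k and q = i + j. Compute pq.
-1 - 3i + 7j - k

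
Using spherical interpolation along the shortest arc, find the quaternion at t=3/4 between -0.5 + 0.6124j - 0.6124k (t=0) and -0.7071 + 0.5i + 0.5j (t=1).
-0.7006 + 0.3961i + 0.5681j - 0.1719k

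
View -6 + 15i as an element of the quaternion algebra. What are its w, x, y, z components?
-6 + 15i + 0j + 0k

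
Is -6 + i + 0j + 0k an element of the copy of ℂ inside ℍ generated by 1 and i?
Yes. The quaternion -6 + i has j- and k-coefficients y = z = 0, so it lies in the complex subalgebra spanned by 1 and i.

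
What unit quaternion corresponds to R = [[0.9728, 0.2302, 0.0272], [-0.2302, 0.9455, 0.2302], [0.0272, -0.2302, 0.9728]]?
0.9863 - 0.1167i - 0.1167k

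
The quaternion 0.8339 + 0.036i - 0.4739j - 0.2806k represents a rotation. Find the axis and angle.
axis = (0.0652, -0.8586, -0.5084), θ = 67°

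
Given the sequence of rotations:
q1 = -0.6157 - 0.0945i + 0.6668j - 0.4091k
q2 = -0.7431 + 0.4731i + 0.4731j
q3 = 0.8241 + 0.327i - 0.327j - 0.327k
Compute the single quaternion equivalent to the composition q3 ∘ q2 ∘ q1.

q2 · q1 = 0.1868 - 0.4146i - 0.5932j + 0.6642k
q3 · q2 · q1 = 0.3127 - 0.6918i - 0.6316j + 0.1567k
0.3127 - 0.6918i - 0.6316j + 0.1567k


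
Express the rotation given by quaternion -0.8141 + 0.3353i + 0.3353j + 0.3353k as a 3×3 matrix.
[[0.5503, 0.7708, -0.3211], [-0.3211, 0.5503, 0.7708], [0.7708, -0.3211, 0.5503]]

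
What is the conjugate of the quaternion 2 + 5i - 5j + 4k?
2 - 5i + 5j - 4k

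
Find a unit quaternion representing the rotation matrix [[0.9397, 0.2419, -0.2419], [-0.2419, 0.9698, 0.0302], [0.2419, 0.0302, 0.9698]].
0.9848 - 0.1228j - 0.1228k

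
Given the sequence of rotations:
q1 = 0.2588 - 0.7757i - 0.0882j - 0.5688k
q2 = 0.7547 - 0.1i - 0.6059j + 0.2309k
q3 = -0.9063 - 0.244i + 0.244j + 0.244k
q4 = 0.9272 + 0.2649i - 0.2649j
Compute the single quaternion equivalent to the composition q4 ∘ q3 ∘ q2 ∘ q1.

q2 · q1 = 0.1956 - 0.2463i - 0.4594j - 0.8307k
q3 · q2 · q1 = 0.0774 + 0.0849i + 0.2013j + 0.9728k
q4 · q3 · q2 · q1 = 0.1026 - 0.1585i - 0.0916j + 0.9778k
0.1026 - 0.1585i - 0.0916j + 0.9778k


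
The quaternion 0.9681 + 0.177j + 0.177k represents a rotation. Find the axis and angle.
axis = (0, √2/2, √2/2), θ = 29°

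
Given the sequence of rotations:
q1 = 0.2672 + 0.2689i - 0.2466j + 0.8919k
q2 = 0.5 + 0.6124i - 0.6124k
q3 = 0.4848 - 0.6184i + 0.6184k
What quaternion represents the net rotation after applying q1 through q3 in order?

q2 · q1 = 0.5151 + 0.1471i - 0.8342j + 0.1313k
q3 · q2 · q1 = 0.2595 + 0.2686i - 0.2323j + 0.8981k
0.2595 + 0.2686i - 0.2323j + 0.8981k


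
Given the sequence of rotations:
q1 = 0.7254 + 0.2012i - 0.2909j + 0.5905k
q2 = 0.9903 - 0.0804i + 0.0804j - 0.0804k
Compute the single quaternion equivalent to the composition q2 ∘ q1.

q2 · q1 = 0.8054 + 0.165i - 0.1985j + 0.5337k
0.8054 + 0.165i - 0.1985j + 0.5337k


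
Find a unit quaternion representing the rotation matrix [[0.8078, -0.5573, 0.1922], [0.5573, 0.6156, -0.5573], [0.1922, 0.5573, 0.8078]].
0.8988 + 0.31i + 0.31k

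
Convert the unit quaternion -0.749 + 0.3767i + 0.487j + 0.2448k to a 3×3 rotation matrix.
[[0.4058, 0.7336, -0.5451], [0.0002, 0.5963, 0.8027], [0.914, -0.3259, 0.2419]]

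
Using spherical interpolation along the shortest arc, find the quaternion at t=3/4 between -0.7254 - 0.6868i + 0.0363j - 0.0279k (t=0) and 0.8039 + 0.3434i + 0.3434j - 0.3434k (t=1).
-0.816 - 0.4493i - 0.2561j + 0.2583k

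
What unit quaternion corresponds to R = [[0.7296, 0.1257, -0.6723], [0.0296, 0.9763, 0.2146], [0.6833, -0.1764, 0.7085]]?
0.9239 - 0.1058i - 0.3668j - 0.026k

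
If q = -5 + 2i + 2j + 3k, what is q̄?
-5 - 2i - 2j - 3k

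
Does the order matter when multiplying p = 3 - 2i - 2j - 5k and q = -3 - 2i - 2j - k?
Yes: pq = -22 - 8i + 8j + 12k ≠ -22 + 8i - 8j + 12k = qp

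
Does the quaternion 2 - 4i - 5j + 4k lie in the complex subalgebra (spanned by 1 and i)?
No. The quaternion 2 - 4i - 5j + 4k has j-coefficient y = -5 and k-coefficient z = 4, not both zero, so it does not lie in the complex subalgebra spanned by 1 and i.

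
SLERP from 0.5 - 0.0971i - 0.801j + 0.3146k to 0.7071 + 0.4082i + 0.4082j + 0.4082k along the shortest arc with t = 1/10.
0.5895 - 0.0348i - 0.7195j + 0.3656k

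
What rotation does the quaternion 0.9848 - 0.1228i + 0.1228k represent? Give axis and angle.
axis = (-√2/2, 0, √2/2), θ = 20°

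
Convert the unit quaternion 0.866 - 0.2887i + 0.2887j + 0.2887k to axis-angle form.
axis = (-√3/3, √3/3, √3/3), θ = π/3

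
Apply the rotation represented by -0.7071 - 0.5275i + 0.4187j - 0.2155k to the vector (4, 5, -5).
(0.317, 5.837, 5.641)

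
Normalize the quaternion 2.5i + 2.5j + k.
0.6804i + 0.6804j + 0.2722k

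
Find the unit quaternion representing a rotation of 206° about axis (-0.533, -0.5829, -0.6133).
-0.225 - 0.5193i - 0.568j - 0.5976k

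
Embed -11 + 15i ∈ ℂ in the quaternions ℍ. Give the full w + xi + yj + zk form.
-11 + 15i + 0j + 0k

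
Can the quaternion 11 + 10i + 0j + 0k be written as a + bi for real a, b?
Yes. The quaternion 11 + 10i has j- and k-coefficients y = z = 0, so it lies in the complex subalgebra spanned by 1 and i.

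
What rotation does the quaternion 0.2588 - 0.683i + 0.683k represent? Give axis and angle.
axis = (-√2/2, 0, √2/2), θ = 5π/6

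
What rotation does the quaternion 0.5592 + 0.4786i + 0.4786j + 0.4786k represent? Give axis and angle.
axis = (√3/3, √3/3, √3/3), θ = 112°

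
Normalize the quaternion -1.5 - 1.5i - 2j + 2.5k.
-0.3906 - 0.3906i - 0.5208j + 0.6509k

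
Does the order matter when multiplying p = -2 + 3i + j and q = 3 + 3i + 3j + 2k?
Yes: pq = -18 + 5i - 9j + 2k ≠ -18 + i + 3j - 10k = qp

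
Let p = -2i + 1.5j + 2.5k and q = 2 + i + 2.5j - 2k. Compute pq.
3.25 - 13.25i + 1.5j - 1.5k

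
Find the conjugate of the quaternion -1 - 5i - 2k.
-1 + 5i + 2k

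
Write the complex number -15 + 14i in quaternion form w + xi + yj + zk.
-15 + 14i + 0j + 0k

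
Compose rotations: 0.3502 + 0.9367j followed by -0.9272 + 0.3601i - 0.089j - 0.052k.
-0.2413 + 0.1748i - 0.8997j + 0.3191k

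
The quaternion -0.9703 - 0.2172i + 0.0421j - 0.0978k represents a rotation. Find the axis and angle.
axis = (-0.8979, 0.174, -0.4043), θ = 332°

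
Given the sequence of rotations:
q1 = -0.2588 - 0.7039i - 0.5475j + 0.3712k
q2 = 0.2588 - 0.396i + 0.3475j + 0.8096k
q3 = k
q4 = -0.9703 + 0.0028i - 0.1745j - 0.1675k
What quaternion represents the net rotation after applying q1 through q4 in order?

q2 · q1 = -0.456 + 0.4926i - 0.6545j + 0.348k
q3 · q2 · q1 = -0.348 + 0.6545i + 0.4926j - 0.456k
q4 · q3 · q2 · q1 = 0.3454 - 0.474i - 0.5256j + 0.6163k
0.3454 - 0.474i - 0.5256j + 0.6163k


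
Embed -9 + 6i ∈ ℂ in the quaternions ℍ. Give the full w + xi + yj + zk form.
-9 + 6i + 0j + 0k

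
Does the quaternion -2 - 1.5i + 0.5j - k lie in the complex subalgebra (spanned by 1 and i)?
No. The quaternion -2 - 1.5i + 0.5j - k has j-coefficient y = 0.5 and k-coefficient z = -1, not both zero, so it does not lie in the complex subalgebra spanned by 1 and i.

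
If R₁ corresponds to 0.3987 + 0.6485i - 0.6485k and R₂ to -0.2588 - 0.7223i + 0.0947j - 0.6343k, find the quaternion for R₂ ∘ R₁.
-0.0461 - 0.5172i - 0.842j - 0.1465k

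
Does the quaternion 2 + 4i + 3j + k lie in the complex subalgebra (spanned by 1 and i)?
No. The quaternion 2 + 4i + 3j + k has j-coefficient y = 3 and k-coefficient z = 1, not both zero, so it does not lie in the complex subalgebra spanned by 1 and i.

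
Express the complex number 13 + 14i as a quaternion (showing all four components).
13 + 14i + 0j + 0k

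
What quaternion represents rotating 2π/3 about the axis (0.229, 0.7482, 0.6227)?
0.5 + 0.1983i + 0.648j + 0.5393k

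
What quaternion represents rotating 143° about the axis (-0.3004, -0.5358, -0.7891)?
0.3173 - 0.2849i - 0.5081j - 0.7483k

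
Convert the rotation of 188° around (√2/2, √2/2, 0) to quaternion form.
-0.0698 + 0.7054i + 0.7054j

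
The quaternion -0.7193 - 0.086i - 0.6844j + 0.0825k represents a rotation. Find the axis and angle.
axis = (-0.1238, -0.9852, 0.1188), θ = 272°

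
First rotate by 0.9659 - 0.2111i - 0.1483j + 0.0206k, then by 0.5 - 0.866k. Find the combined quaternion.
0.5008 - 0.234i + 0.1087j - 0.8262k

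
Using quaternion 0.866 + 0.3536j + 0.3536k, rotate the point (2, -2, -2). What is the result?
(1, -0.775, -3.225)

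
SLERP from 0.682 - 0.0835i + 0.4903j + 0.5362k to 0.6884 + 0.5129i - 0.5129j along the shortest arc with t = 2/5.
0.8845 + 0.2128i + 0.094j + 0.4044k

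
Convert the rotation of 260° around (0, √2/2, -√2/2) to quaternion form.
-0.6428 + 0.5417j - 0.5417k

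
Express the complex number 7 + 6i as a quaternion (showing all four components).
7 + 6i + 0j + 0k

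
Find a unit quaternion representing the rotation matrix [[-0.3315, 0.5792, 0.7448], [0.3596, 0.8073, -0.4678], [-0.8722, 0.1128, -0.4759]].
0.5 + 0.2903i + 0.8085j - 0.1098k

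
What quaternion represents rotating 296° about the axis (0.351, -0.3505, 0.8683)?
-0.848 + 0.186i - 0.1857j + 0.4601k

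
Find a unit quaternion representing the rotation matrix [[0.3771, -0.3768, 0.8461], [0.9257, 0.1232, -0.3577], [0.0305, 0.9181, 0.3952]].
0.6884 + 0.4633i + 0.2962j + 0.473k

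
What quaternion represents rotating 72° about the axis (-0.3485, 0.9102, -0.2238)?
0.809 - 0.2048i + 0.535j - 0.1315k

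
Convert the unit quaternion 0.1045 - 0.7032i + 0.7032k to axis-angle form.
axis = (-√2/2, 0, √2/2), θ = 168°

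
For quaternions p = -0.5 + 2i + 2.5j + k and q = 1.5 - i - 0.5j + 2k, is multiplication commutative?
No: pq = 0.5 + 9i - j + 2k ≠ 0.5 - 2i + 9j - k = qp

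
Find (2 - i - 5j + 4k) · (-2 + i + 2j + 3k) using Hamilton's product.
-5 - 19i + 21j + k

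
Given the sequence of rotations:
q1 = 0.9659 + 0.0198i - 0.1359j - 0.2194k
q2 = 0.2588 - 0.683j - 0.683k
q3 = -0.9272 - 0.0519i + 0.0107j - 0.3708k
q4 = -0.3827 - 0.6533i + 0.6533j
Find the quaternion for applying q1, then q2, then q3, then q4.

q2 · q1 = 0.0073 + 0.0622i - 0.7084j - 0.703k
q3 · q2 · q1 = -0.2566 - 0.3282i + 0.5974j + 0.6852k
q4 · q3 · q2 · q1 = -0.5065 + 0.7409i + 0.0514j - 0.4381k
-0.5065 + 0.7409i + 0.0514j - 0.4381k


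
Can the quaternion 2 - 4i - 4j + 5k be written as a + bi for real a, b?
No. The quaternion 2 - 4i - 4j + 5k has j-coefficient y = -4 and k-coefficient z = 5, not both zero, so it does not lie in the complex subalgebra spanned by 1 and i.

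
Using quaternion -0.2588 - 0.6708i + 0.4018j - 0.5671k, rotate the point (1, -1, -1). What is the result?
(0.314, 1.101, 1.3)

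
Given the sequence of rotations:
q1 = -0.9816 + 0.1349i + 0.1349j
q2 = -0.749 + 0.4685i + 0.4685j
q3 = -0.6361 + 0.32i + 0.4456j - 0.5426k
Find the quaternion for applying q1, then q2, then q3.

q2 · q1 = 0.6088 - 0.5609i - 0.5609j
q3 · q2 · q1 = 0.0422 + 0.2473i + 0.9324j - 0.2599k
0.0422 + 0.2473i + 0.9324j - 0.2599k


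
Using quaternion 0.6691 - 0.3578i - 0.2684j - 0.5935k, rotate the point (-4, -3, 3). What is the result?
(-3.368, 4.682, -0.855)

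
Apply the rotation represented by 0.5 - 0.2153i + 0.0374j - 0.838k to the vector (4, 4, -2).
(0.862, -5.71, -1.627)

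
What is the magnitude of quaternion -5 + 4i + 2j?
√45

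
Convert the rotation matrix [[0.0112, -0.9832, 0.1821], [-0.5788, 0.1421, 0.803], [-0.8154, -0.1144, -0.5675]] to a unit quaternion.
0.3827 - 0.5993i + 0.6516j + 0.2642k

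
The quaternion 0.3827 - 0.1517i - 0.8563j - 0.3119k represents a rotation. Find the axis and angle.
axis = (-0.1642, -0.9269, -0.3376), θ = 3π/4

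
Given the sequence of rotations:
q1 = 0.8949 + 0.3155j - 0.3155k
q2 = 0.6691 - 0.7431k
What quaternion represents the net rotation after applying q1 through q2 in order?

q2 · q1 = 0.3643 + 0.2344i + 0.2111j - 0.8761k
0.3643 + 0.2344i + 0.2111j - 0.8761k


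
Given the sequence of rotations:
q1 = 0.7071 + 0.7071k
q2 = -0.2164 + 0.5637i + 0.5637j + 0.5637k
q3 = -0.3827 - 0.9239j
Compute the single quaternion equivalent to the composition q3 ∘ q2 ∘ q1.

q2 · q1 = -0.5516 + 0.7972i + 0.2456k
q3 · q2 · q1 = 0.2111 - 0.532i + 0.5096j + 0.6425k
0.2111 - 0.532i + 0.5096j + 0.6425k


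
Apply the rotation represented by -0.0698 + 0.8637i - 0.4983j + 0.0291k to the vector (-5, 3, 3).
(-4.719, 3.118, -3.318)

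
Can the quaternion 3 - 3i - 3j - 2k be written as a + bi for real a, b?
No. The quaternion 3 - 3i - 3j - 2k has j-coefficient y = -3 and k-coefficient z = -2, not both zero, so it does not lie in the complex subalgebra spanned by 1 and i.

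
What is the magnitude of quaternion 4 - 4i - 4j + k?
7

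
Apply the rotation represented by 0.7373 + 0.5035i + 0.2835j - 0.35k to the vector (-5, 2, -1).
(-1.434, 2.59, 4.608)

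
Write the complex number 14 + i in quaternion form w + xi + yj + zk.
14 + i + 0j + 0k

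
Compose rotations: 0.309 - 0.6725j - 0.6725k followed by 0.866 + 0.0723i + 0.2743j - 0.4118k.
0.1751 - 0.4391i - 0.449j - 0.7583k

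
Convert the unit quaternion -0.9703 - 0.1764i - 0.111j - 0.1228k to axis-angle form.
axis = (-0.7292, -0.4589, -0.5076), θ = 332°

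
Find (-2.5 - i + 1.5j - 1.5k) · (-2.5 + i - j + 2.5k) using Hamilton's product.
12.5 + 2.25i - 0.25j - 3k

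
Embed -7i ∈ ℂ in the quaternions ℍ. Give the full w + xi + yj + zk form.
0 - 7i + 0j + 0k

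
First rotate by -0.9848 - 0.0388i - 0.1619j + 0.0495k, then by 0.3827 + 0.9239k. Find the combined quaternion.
-0.4226 + 0.1347i - 0.0978j - 0.8909k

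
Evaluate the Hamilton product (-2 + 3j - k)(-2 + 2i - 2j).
10 - 6i - 4j - 4k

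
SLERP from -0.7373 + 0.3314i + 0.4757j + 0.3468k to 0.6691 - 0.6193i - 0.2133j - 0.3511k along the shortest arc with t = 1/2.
-0.7174 + 0.4849i + 0.3514j + 0.356k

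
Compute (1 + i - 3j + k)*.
1 - i + 3j - k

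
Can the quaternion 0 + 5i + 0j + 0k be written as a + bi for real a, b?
Yes. The quaternion 5i has j- and k-coefficients y = z = 0, so it lies in the complex subalgebra spanned by 1 and i.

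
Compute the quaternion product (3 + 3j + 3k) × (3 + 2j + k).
-3i + 15j + 12k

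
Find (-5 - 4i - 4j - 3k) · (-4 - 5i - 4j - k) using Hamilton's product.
-19 + 33i + 47j + 13k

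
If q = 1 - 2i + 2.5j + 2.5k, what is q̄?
1 + 2i - 2.5j - 2.5k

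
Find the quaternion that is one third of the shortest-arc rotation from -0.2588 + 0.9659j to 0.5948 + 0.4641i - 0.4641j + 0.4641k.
-0.4134 - 0.1763i + 0.8757j - 0.1763k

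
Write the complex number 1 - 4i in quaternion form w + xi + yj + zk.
1 - 4i + 0j + 0k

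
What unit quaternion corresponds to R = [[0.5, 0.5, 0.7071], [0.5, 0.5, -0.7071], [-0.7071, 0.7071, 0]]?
0.7071 + 0.5i + 0.5j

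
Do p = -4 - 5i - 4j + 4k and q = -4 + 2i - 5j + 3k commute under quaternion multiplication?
No: pq = -6 + 20i + 59j + 5k ≠ -6 + 4i + 13j - 61k = qp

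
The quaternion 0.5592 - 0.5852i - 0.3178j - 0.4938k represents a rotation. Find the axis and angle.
axis = (-0.7059, -0.3833, -0.5956), θ = 112°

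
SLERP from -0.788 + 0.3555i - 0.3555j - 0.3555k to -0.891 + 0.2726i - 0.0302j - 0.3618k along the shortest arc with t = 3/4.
-0.8753 + 0.297i - 0.1135j - 0.3645k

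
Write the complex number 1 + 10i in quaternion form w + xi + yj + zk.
1 + 10i + 0j + 0k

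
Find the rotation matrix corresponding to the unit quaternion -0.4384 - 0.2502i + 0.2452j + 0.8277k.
[[-0.4904, 0.603, -0.6292], [-0.8484, -0.4954, 0.1865], [-0.1992, 0.6253, 0.7546]]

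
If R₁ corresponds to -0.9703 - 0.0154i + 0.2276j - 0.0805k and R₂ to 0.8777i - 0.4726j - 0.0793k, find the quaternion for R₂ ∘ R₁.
0.1147 - 0.7955i + 0.5304j + 0.2694k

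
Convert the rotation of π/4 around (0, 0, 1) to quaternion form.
0.9239 + 0.3827k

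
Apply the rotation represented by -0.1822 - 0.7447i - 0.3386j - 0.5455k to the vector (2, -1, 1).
(0.981, 2.209, 0.399)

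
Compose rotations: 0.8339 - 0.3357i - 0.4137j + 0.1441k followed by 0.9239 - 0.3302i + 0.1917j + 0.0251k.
0.7353 - 0.5475i - 0.1832j + 0.355k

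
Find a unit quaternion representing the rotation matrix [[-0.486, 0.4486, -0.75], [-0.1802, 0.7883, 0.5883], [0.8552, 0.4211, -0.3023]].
-0.5 + 0.0836i + 0.8026j + 0.3144k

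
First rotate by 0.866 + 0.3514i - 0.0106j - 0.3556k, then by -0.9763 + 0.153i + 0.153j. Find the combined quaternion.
-0.8976 - 0.265i + 0.1973j + 0.2918k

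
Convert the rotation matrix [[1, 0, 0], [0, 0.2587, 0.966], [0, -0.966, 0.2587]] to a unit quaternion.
0.7933 - 0.6088i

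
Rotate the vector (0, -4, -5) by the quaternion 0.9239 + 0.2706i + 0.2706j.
(-3.086, -0.914, -5.536)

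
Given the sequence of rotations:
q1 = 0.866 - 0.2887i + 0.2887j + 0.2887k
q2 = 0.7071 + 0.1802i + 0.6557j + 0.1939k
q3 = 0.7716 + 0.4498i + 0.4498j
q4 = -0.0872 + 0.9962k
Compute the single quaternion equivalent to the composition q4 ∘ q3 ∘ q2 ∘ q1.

q2 · q1 = 0.4191 + 0.0852i + 0.664j + 0.6134k
q3 · q2 · q1 = -0.0136 + 0.5302i + 0.4249j + 0.7336k
q4 · q3 · q2 · q1 = -0.7296 - 0.4695i + 0.4911j - 0.0775k
-0.7296 - 0.4695i + 0.4911j - 0.0775k


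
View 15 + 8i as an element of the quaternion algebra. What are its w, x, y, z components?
15 + 8i + 0j + 0k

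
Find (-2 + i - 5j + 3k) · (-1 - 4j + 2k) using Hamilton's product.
-24 + i + 11j - 11k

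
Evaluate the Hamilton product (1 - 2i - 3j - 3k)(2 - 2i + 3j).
7 + 3i + 3j - 18k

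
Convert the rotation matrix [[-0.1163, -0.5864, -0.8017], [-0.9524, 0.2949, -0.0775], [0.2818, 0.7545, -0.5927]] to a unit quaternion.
-0.3827 - 0.5435i + 0.7078j + 0.2391k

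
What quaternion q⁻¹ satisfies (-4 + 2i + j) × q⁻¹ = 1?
-0.1905 - 0.0952i - 0.0476j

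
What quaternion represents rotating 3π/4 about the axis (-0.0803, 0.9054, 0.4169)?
0.3827 - 0.0742i + 0.8365j + 0.3852k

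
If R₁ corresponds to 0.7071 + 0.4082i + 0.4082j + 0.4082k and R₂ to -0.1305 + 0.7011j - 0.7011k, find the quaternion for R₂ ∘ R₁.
-0.0923 + 0.5191i + 0.1563j - 0.8352k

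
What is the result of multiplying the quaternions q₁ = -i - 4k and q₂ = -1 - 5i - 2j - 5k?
-25 - 7i + 15j + 6k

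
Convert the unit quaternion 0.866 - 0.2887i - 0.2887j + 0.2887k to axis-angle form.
axis = (-√3/3, -√3/3, √3/3), θ = π/3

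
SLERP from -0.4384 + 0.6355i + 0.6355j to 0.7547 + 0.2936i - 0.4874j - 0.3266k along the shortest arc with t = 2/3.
-0.7431 + 0.0351i + 0.6216j + 0.2453k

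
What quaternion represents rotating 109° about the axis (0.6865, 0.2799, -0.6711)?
0.5807 + 0.5589i + 0.2279j - 0.5464k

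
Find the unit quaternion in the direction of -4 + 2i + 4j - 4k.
-0.5547 + 0.2774i + 0.5547j - 0.5547k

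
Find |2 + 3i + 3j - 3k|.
√31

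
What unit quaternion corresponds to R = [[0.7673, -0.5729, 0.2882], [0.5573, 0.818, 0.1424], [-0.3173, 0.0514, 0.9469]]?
0.9397 - 0.0242i + 0.1611j + 0.3007k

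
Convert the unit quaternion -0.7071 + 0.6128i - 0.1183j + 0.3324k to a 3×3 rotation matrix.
[[0.751, 0.3251, 0.5747], [-0.6151, 0.028, 0.788], [0.2401, -0.9453, 0.221]]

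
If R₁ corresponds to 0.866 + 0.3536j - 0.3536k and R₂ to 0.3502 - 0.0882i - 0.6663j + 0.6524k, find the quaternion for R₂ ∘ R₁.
0.7696 - 0.0715i - 0.4844j + 0.41k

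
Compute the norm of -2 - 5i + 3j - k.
√39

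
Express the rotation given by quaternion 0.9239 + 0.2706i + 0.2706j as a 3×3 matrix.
[[0.8536, 0.1464, 0.5], [0.1464, 0.8536, -0.5], [-0.5, 0.5, 0.7071]]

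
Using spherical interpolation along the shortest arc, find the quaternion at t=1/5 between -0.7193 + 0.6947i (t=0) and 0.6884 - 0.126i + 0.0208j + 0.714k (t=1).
-0.7689 + 0.6175i - 0.0048j - 0.1657k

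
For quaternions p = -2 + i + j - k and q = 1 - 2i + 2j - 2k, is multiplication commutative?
No: pq = -4 + 5i + j + 7k ≠ -4 + 5i - 7j - k = qp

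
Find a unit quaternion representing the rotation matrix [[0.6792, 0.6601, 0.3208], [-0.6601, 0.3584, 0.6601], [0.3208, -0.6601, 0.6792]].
0.8241 - 0.4005i - 0.4005k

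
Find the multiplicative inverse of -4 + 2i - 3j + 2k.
-0.1212 - 0.0606i + 0.0909j - 0.0606k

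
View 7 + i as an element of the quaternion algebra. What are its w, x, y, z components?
7 + i + 0j + 0k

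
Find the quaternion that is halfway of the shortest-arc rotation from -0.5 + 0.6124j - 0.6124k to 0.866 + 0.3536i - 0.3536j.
-0.7521 - 0.1947i + 0.5318j - 0.3372k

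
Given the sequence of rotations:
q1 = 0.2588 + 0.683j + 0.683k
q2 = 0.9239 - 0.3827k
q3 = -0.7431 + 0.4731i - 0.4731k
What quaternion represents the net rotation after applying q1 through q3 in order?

q2 · q1 = 0.5005 + 0.2614i + 0.631j + 0.532k
q3 · q2 · q1 = -0.2439 + 0.3411i - 0.8443j - 0.3336k
-0.2439 + 0.3411i - 0.8443j - 0.3336k


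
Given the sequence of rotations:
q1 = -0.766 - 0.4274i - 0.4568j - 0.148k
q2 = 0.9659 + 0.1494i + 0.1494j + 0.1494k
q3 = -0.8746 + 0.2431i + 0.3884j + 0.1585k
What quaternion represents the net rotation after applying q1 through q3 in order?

q2 · q1 = -0.5857 - 0.4811i - 0.5974j - 0.2618k
q3 · q2 · q1 = 0.9027 + 0.2714i + 0.2824j + 0.1778k
0.9027 + 0.2714i + 0.2824j + 0.1778k


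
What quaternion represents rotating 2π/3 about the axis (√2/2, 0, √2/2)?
0.5 + 0.6124i + 0.6124k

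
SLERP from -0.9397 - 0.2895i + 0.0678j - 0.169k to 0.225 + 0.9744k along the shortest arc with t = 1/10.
-0.9167 - 0.2736i + 0.0641j - 0.284k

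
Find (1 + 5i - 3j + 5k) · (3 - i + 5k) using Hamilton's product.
-17 - i - 39j + 17k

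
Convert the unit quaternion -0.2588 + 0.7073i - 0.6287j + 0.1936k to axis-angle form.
axis = (0.7322, -0.6509, 0.2004), θ = 7π/6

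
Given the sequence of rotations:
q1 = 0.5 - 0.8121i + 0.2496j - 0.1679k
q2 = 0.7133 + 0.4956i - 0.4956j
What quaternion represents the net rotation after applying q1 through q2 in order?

q2 · q1 = 0.8828 - 0.2483i + 0.0135j - 0.3985k
0.8828 - 0.2483i + 0.0135j - 0.3985k


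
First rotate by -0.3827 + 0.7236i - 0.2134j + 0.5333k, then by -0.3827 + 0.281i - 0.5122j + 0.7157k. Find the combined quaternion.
-0.5479 - 0.5049i + 0.6457j - 0.1673k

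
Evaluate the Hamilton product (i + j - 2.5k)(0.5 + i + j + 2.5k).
4.25 + 5.5i - 4.5j - 1.25k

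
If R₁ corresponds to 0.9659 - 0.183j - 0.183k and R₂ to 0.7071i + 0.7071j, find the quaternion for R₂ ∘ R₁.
0.1294 + 0.5536i + 0.8124j - 0.1294k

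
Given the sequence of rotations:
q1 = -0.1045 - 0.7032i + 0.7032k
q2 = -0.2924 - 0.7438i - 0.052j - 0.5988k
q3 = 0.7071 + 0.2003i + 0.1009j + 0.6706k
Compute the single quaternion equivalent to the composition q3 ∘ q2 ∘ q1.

q2 · q1 = -0.0714 + 0.2468i + 0.9496j - 0.1796k
q3 · q2 · q1 = -0.0753 - 0.4947i + 0.8657j - 0.0096k
-0.0753 - 0.4947i + 0.8657j - 0.0096k


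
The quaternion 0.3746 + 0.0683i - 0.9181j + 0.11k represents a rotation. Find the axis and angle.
axis = (0.0737, -0.9902, 0.1186), θ = 136°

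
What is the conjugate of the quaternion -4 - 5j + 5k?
-4 + 5j - 5k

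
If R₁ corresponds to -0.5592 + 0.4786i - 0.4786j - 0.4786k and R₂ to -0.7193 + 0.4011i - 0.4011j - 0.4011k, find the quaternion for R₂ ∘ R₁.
-0.1737 - 0.5686i + 0.5686j + 0.5686k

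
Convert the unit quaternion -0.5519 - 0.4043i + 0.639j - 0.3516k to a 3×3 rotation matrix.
[[-0.0639, -0.9048, -0.421], [-0.1286, 0.4258, -0.8956], [0.9896, -0.0031, -0.1436]]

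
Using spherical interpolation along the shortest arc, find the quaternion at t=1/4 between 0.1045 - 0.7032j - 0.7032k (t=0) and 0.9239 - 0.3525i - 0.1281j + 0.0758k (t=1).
0.4206 - 0.1251i - 0.6705j - 0.5982k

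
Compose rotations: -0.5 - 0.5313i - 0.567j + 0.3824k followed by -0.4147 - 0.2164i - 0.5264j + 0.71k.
-0.4776 + 0.5298i + 0.2039j - 0.6706k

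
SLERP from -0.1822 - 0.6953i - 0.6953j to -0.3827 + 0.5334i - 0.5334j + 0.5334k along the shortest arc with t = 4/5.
-0.4117 + 0.2924i - 0.7046j + 0.4985k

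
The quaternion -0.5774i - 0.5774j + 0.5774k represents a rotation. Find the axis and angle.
axis = (-√3/3, -√3/3, √3/3), θ = π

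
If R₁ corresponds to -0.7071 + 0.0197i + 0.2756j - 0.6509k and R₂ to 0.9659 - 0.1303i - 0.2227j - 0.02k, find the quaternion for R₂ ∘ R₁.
-0.6321 + 0.2616i + 0.3385j - 0.6461k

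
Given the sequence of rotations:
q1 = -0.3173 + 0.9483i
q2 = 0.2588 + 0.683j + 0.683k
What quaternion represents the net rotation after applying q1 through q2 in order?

q2 · q1 = -0.0821 + 0.2454i + 0.431j - 0.8644k
-0.0821 + 0.2454i + 0.431j - 0.8644k


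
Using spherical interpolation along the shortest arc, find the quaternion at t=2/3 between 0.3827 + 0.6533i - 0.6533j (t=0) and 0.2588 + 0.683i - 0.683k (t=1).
0.3385 + 0.7549i - 0.2535j - 0.5013k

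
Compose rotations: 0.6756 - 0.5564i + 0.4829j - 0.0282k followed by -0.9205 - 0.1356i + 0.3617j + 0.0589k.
-0.8703 + 0.3819i - 0.2367j + 0.2015k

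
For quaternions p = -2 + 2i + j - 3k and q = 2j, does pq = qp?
No: pq = -2 + 6i - 4j + 4k ≠ -2 - 6i - 4j - 4k = qp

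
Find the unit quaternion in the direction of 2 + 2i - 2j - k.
0.5547 + 0.5547i - 0.5547j - 0.2774k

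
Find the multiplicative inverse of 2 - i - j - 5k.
0.0645 + 0.0323i + 0.0323j + 0.1613k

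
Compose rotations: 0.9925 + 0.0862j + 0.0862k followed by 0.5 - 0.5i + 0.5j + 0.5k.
0.4101 - 0.4963i + 0.5825j + 0.4963k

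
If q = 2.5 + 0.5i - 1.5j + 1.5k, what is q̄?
2.5 - 0.5i + 1.5j - 1.5k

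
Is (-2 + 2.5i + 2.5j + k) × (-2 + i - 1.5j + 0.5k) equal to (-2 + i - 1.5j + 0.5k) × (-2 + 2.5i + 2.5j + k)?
No: pq = 4.75 - 4.25i - 2.25j - 9.25k ≠ 4.75 - 9.75i - 1.75j + 3.25k = qp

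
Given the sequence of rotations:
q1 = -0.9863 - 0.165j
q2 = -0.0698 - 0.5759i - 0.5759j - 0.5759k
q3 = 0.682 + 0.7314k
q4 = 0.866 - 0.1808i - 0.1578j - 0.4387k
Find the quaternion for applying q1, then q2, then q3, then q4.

q2 · q1 = -0.0262 + 0.473i + 0.5795j + 0.663k
q3 · q2 · q1 = -0.5028 - 0.1013i + 0.7412j + 0.433k
q4 · q3 · q2 · q1 = -0.1468 + 0.26i + 0.8439j + 0.4456k
-0.1468 + 0.26i + 0.8439j + 0.4456k


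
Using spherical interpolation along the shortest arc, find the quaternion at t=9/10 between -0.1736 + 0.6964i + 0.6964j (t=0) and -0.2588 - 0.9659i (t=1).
0.2193 + 0.9724i + 0.0797j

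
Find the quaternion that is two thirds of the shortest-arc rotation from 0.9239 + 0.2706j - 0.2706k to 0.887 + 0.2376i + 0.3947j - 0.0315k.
0.9127 + 0.1604i + 0.3584j - 0.1132k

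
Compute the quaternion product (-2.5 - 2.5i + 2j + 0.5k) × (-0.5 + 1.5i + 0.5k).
4.75 - 1.5i + j - 4.5k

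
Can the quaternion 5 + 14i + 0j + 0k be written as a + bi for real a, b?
Yes. The quaternion 5 + 14i has j- and k-coefficients y = z = 0, so it lies in the complex subalgebra spanned by 1 and i.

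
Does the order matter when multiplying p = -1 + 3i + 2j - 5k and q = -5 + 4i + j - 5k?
Yes: pq = -34 - 24i - 16j + 25k ≠ -34 - 14i - 6j + 35k = qp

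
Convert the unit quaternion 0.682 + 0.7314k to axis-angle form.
axis = (0, 0, 1), θ = 94°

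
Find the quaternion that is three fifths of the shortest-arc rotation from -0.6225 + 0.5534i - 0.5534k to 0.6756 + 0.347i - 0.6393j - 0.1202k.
-0.8488 + 0.0364i + 0.4845j - 0.2083k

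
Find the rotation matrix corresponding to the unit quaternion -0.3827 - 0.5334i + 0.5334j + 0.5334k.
[[-0.1381, -0.1608, -0.9773], [-0.9773, -0.1381, 0.1608], [-0.1608, 0.9773, -0.1381]]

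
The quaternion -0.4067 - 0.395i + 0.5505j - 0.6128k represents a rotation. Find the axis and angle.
axis = (-0.4324, 0.6026, -0.6708), θ = 228°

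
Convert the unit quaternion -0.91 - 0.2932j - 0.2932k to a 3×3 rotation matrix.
[[0.6561, -0.5336, 0.5336], [0.5336, 0.8281, 0.1719], [-0.5336, 0.1719, 0.8281]]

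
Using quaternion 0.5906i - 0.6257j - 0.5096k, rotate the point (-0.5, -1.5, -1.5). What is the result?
(2.163, -0.262, 0.065)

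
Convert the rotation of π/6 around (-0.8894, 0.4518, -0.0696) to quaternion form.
0.9659 - 0.2302i + 0.1169j - 0.018k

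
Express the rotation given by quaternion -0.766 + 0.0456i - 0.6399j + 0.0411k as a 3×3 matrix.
[[0.1777, 0.0046, 0.9841], [-0.1213, 0.9925, 0.0173], [-0.9766, -0.1225, 0.1769]]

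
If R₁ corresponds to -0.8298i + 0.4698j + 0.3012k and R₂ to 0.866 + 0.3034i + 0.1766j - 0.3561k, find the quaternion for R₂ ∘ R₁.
0.2761 - 0.4981i + 0.611j + 0.5499k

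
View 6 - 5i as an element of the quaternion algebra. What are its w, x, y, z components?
6 - 5i + 0j + 0k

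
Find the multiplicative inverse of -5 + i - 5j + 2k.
-0.0909 - 0.0182i + 0.0909j - 0.0364k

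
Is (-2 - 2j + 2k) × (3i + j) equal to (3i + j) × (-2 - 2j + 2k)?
No: pq = 2 - 8i + 4j + 6k ≠ 2 - 4i - 8j - 6k = qp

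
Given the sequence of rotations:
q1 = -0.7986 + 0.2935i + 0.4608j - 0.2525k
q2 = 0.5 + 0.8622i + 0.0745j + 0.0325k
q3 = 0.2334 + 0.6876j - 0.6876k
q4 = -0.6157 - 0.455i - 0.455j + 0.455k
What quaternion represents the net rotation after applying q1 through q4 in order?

q2 · q1 = -0.6785 - 0.5756i + 0.3981j + 0.2232k
q3 · q2 · q1 = -0.2786 + 0.2929i + 0.0222j + 0.9144k
q4 · q3 · q2 · q1 = -0.1011 - 0.4797i + 0.6624j - 0.5666k
-0.1011 - 0.4797i + 0.6624j - 0.5666k


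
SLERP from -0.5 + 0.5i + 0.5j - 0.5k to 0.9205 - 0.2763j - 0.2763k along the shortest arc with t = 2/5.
-0.7821 + 0.3433i + 0.475j - 0.2116k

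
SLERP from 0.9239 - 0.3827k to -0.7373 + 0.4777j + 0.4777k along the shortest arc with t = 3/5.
0.8403 - 0.2954j - 0.4546k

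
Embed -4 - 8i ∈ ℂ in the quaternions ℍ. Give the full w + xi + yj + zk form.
-4 - 8i + 0j + 0k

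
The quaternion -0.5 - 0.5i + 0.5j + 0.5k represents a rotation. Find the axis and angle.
axis = (-√3/3, √3/3, √3/3), θ = 4π/3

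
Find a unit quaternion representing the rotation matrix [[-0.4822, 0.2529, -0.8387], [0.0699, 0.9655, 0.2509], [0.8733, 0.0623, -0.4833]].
-0.5 + 0.0943i + 0.856j + 0.0915k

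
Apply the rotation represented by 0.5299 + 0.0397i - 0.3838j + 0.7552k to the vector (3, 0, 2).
(-1.999, 1.066, 2.805)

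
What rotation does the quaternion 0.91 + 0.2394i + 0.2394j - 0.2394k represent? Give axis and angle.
axis = (√3/3, √3/3, -√3/3), θ = 49°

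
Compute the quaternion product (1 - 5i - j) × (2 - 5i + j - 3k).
-22 - 12i - 16j - 13k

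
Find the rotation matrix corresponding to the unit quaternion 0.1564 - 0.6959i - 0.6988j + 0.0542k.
[[0.0175, 0.9556, -0.294], [0.9895, 0.0256, 0.1419], [0.1431, -0.2934, -0.9452]]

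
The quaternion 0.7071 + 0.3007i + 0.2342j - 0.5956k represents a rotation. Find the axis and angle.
axis = (0.4252, 0.3312, -0.8423), θ = π/2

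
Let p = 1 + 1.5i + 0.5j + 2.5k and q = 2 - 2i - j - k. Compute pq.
8 + 3i - 3.5j + 3.5k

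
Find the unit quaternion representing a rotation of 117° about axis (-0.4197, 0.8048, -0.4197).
0.5225 - 0.3579i + 0.6862j - 0.3579k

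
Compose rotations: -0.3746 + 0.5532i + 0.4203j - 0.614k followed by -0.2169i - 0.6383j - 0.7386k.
-0.0652 + 0.7836i - 0.3027j + 0.5386k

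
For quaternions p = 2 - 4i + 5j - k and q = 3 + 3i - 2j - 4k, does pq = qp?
No: pq = 24 - 28i - 8j - 18k ≠ 24 + 16i + 30j - 4k = qp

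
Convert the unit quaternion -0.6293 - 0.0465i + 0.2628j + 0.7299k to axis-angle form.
axis = (-0.0598, 0.3382, 0.9392), θ = 258°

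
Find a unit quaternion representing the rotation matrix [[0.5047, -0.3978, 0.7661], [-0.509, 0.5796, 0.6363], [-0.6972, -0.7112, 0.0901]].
0.7373 - 0.4569i + 0.4962j - 0.0377k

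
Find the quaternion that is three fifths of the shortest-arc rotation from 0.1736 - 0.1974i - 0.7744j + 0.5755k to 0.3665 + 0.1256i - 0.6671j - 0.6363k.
0.3677 - 0.0112i - 0.9142j - 0.17k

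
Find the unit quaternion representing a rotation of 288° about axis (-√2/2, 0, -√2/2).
-0.809 - 0.4156i - 0.4156k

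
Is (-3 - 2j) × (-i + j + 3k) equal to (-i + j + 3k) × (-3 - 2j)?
No: pq = 2 - 3i - 3j - 11k ≠ 2 + 9i - 3j - 7k = qp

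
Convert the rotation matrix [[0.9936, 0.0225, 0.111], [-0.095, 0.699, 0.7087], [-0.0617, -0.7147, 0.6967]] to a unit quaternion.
0.9205 - 0.3866i + 0.0469j - 0.0319k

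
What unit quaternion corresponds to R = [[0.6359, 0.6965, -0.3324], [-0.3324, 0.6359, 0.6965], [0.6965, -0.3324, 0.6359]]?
0.8526 - 0.3017i - 0.3017j - 0.3017k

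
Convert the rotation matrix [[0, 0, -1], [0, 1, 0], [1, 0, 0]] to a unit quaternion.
0.7071 - 0.7071j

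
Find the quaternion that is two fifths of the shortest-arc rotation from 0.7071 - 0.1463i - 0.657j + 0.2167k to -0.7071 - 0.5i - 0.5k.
0.803 + 0.1335i - 0.4415j + 0.3774k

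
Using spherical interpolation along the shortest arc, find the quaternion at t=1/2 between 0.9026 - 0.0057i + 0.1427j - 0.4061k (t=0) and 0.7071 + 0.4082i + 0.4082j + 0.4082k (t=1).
0.9207 + 0.2302i + 0.3151j + 0.0012k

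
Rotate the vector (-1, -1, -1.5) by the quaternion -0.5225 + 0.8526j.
(1.79, -1, -0.21)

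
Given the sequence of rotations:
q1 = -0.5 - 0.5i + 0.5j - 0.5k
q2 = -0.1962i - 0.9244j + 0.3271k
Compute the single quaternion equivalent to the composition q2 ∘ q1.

q2 · q1 = 0.5276 + 0.3967i + 0.2006j - 0.7238k
0.5276 + 0.3967i + 0.2006j - 0.7238k


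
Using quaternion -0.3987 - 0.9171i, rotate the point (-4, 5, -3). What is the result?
(-4, -1.217, 5.703)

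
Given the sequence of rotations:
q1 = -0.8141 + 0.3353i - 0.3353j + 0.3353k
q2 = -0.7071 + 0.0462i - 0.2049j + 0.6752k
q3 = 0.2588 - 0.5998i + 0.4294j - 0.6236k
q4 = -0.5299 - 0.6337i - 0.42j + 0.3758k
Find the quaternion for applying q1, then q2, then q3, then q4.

q2 · q1 = 0.2651 - 0.117i + 0.6148j - 0.7336k
q3 · q2 · q1 = -0.723 - 0.1209i - 0.0941j - 0.6737k
q4 · q3 · q2 · q1 = 0.5202 + 0.8405i - 0.1188j + 0.0941k
0.5202 + 0.8405i - 0.1188j + 0.0941k


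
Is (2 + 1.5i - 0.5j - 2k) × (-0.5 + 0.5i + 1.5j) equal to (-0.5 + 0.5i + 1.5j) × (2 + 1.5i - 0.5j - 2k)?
No: pq = -1 + 3.25i + 2.25j + 3.5k ≠ -1 - 2.75i + 4.25j - 1.5k = qp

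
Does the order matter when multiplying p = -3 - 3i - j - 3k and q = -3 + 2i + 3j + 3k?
Yes: pq = 27 + 9i - 3j - 7k ≠ 27 - 3i - 9j + 7k = qp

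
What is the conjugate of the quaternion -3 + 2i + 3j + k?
-3 - 2i - 3j - k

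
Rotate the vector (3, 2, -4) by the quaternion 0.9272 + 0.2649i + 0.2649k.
(1.035, 4.877, -2.035)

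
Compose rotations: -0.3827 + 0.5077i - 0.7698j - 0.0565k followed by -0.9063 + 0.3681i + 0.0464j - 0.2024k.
0.1842 - 0.7594i + 0.598j - 0.1783k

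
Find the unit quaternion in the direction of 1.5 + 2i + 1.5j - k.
0.4867 + 0.6489i + 0.4867j - 0.3244k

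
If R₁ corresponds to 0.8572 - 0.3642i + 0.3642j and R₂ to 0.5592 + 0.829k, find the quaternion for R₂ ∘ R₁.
0.4793 - 0.5056i - 0.0983j + 0.7106k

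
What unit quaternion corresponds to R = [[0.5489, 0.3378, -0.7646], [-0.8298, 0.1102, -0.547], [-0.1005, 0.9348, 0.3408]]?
0.7071 + 0.5239i - 0.2348j - 0.4128k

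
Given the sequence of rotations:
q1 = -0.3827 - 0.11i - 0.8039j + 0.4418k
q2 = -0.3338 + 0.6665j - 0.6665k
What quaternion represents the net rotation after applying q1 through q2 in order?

q2 · q1 = 0.958 - 0.2046i + 0.0866j + 0.1809k
0.958 - 0.2046i + 0.0866j + 0.1809k


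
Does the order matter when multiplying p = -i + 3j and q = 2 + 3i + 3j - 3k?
Yes: pq = -6 - 11i + 3j - 12k ≠ -6 + 7i + 9j + 12k = qp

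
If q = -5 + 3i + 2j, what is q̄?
-5 - 3i - 2j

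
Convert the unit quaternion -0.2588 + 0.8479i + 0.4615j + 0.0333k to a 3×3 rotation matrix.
[[0.5718, 0.7998, -0.1824], [0.7654, -0.4401, 0.4696], [0.2953, -0.4081, -0.8638]]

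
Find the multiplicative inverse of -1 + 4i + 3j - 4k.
-0.0238 - 0.0952i - 0.0714j + 0.0952k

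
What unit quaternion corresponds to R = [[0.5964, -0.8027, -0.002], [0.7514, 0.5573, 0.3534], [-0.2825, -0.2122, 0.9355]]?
0.8788 - 0.1609i + 0.0798j + 0.4421k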